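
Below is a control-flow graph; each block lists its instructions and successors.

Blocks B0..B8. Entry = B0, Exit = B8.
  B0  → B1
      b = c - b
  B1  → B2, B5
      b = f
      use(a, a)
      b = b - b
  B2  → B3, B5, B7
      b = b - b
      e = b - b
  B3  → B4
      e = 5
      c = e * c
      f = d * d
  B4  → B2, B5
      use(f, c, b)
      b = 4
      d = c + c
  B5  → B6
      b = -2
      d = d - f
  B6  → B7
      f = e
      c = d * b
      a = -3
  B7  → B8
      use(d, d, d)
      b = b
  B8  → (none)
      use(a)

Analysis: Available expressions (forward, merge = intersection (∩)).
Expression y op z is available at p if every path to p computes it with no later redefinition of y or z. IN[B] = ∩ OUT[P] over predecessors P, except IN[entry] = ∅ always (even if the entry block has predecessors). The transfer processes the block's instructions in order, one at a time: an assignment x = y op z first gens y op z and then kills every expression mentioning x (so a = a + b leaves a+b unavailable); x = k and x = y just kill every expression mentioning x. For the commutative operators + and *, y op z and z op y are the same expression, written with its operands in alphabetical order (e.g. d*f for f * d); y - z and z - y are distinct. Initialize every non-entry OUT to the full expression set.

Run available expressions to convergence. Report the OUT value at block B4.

Answer: {c+c}

Trace:
Per-block solution:
  B0:  IN={}  OUT={}
  B1:  IN={}  OUT={}
  B2:  IN={}  OUT={b-b}
  B3:  IN={b-b}  OUT={b-b, d*d}
  B4:  IN={b-b, d*d}  OUT={c+c}
  B5:  IN={}  OUT={}
  B6:  IN={}  OUT={b*d}
  B7:  IN={}  OUT={}
  B8:  IN={}  OUT={}

Merge at B4: IN[B4] = OUT[B3] = {b-b, d*d}
Applying B4's transfer function to that IN value gives OUT[B4] (row B4 above).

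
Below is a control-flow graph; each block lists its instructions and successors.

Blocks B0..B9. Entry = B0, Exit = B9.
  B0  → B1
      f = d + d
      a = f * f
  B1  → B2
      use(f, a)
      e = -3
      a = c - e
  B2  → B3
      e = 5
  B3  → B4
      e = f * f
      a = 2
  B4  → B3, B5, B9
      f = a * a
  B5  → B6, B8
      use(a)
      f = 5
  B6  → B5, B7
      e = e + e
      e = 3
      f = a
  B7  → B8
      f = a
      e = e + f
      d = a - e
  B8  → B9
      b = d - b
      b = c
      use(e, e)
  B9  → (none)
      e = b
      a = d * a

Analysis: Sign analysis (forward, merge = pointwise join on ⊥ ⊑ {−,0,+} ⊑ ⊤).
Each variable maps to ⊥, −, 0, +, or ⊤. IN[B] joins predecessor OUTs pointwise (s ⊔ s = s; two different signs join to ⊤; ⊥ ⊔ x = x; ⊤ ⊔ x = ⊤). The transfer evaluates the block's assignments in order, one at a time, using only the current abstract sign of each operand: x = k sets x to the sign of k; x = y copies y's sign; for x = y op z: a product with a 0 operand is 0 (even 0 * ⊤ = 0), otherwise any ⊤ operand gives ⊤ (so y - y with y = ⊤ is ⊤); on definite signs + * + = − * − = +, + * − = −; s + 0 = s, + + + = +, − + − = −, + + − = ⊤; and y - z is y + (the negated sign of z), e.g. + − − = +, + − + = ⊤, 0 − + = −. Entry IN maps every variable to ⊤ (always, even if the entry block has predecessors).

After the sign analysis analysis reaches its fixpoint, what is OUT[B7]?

Answer: {a: +, b: ⊤, c: ⊤, d: ⊤, e: +, f: +}

Working:
Fixpoint table:
  B0:   IN=(all ⊤)   OUT=(all ⊤)
  B1:   IN=(all ⊤)   OUT={e:-; rest ⊤}
  B2:   IN={e:-; rest ⊤}   OUT={e:+; rest ⊤}
  B3:   IN=(all ⊤)   OUT={a:+; rest ⊤}
  B4:   IN={a:+; rest ⊤}   OUT={a:+, f:+; rest ⊤}
  B5:   IN={a:+, f:+; rest ⊤}   OUT={a:+, f:+; rest ⊤}
  B6:   IN={a:+, f:+; rest ⊤}   OUT={a:+, e:+, f:+; rest ⊤}
  B7:   IN={a:+, e:+, f:+; rest ⊤}   OUT={a:+, e:+, f:+; rest ⊤}
  B8:   IN={a:+, f:+; rest ⊤}   OUT={a:+, f:+; rest ⊤}
  B9:   IN={a:+, f:+; rest ⊤}   OUT={f:+; rest ⊤}

Merge at B7: IN[B7] = OUT[B6] = {a: +, b: ⊤, c: ⊤, d: ⊤, e: +, f: +}
Applying B7's transfer function to that IN value gives OUT[B7] (row B7 above).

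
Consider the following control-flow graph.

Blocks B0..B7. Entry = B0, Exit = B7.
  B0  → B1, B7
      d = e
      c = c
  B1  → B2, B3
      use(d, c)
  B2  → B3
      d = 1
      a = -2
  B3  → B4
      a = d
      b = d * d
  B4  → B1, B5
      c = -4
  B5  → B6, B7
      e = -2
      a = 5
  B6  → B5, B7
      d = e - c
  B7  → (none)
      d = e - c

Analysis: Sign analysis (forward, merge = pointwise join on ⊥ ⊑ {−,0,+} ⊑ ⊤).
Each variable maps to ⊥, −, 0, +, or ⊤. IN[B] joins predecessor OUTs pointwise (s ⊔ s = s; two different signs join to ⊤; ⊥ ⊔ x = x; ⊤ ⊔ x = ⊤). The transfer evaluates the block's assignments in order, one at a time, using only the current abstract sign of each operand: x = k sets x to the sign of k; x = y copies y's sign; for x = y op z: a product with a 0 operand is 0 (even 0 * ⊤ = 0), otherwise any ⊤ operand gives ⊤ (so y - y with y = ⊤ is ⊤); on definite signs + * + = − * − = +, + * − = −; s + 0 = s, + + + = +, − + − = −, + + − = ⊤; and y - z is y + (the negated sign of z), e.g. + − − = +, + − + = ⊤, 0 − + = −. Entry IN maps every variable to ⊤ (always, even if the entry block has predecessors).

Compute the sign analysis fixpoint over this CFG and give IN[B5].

Answer: {a: ⊤, b: ⊤, c: -, d: ⊤, e: ⊤, f: ⊤}

Derivation:
Per-block solution:
  B0: | IN=(all ⊤) | OUT=(all ⊤)
  B1: | IN=(all ⊤) | OUT=(all ⊤)
  B2: | IN=(all ⊤) | OUT={a:-, d:+; rest ⊤}
  B3: | IN=(all ⊤) | OUT=(all ⊤)
  B4: | IN=(all ⊤) | OUT={c:-; rest ⊤}
  B5: | IN={c:-; rest ⊤} | OUT={a:+, c:-, e:-; rest ⊤}
  B6: | IN={a:+, c:-, e:-; rest ⊤} | OUT={a:+, c:-, e:-; rest ⊤}
  B7: | IN=(all ⊤) | OUT=(all ⊤)

Merge at B5: IN[B5] = OUT[B4] ⊔ OUT[B6] = {a: ⊤, b: ⊤, c: -, d: ⊤, e: ⊤, f: ⊤}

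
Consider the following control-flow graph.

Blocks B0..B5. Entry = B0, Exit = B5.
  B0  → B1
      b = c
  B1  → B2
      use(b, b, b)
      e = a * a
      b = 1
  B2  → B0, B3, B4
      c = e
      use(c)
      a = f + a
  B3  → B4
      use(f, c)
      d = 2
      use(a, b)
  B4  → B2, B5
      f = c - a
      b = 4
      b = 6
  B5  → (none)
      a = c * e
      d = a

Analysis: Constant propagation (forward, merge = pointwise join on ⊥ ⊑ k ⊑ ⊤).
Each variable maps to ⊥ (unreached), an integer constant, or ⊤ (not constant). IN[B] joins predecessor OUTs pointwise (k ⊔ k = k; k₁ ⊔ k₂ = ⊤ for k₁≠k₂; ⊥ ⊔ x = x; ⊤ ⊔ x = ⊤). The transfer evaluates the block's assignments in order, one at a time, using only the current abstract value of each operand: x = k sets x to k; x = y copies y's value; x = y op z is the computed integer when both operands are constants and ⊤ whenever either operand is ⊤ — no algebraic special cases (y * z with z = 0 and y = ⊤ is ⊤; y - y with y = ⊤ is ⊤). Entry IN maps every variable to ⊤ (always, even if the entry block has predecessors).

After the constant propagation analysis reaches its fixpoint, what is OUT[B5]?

Answer: {a: ⊤, b: 6, c: ⊤, d: ⊤, e: ⊤, f: ⊤}

Trace:
Converged values:
  B0:  IN=(all ⊤)  OUT=(all ⊤)
  B1:  IN=(all ⊤)  OUT={b:1; rest ⊤}
  B2:  IN=(all ⊤)  OUT=(all ⊤)
  B3:  IN=(all ⊤)  OUT={d:2; rest ⊤}
  B4:  IN=(all ⊤)  OUT={b:6; rest ⊤}
  B5:  IN={b:6; rest ⊤}  OUT={b:6; rest ⊤}

Merge at B5: IN[B5] = OUT[B4] = {a: ⊤, b: 6, c: ⊤, d: ⊤, e: ⊤, f: ⊤}
Applying B5's transfer function to that IN value gives OUT[B5] (row B5 above).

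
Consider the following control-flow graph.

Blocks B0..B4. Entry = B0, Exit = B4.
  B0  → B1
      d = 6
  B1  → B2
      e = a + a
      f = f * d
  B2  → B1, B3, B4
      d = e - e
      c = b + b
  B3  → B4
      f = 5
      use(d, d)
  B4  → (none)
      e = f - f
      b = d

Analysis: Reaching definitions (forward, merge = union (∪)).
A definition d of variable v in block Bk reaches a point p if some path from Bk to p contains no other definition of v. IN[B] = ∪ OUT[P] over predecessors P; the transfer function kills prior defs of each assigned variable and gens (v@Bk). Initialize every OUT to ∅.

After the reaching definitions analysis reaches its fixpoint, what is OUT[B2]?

Answer: {c@B2, d@B2, e@B1, f@B1}

Working:
Converged values:
  B0:  IN={}  OUT={d@B0}
  B1:  IN={c@B2, d@B0, d@B2, e@B1, f@B1}  OUT={c@B2, d@B0, d@B2, e@B1, f@B1}
  B2:  IN={c@B2, d@B0, d@B2, e@B1, f@B1}  OUT={c@B2, d@B2, e@B1, f@B1}
  B3:  IN={c@B2, d@B2, e@B1, f@B1}  OUT={c@B2, d@B2, e@B1, f@B3}
  B4:  IN={c@B2, d@B2, e@B1, f@B1, f@B3}  OUT={b@B4, c@B2, d@B2, e@B4, f@B1, f@B3}

Merge at B2: IN[B2] = OUT[B1] = {c@B2, d@B0, d@B2, e@B1, f@B1}
Applying B2's transfer function to that IN value gives OUT[B2] (row B2 above).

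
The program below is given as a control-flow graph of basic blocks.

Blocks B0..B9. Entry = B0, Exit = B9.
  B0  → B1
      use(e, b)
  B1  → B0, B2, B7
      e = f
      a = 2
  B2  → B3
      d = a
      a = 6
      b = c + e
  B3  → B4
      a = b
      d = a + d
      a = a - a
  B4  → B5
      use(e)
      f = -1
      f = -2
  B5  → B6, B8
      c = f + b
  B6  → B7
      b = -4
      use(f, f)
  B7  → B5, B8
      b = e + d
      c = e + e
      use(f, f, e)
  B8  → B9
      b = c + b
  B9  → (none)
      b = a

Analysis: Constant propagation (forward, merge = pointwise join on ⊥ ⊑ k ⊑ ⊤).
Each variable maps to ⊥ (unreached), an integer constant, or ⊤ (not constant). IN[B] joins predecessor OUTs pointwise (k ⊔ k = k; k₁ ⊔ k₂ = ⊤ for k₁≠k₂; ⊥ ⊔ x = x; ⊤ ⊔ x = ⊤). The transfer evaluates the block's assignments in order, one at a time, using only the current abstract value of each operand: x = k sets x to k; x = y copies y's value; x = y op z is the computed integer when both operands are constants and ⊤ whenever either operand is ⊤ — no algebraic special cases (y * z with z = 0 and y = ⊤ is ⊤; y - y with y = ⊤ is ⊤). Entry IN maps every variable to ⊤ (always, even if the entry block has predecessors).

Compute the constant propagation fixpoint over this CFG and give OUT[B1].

Answer: {a: 2, b: ⊤, c: ⊤, d: ⊤, e: ⊤, f: ⊤}

Trace:
Converged values:
  B0:  IN=(all ⊤)  OUT=(all ⊤)
  B1:  IN=(all ⊤)  OUT={a:2; rest ⊤}
  B2:  IN={a:2; rest ⊤}  OUT={a:6, d:2; rest ⊤}
  B3:  IN={a:6, d:2; rest ⊤}  OUT=(all ⊤)
  B4:  IN=(all ⊤)  OUT={f:-2; rest ⊤}
  B5:  IN=(all ⊤)  OUT=(all ⊤)
  B6:  IN=(all ⊤)  OUT={b:-4; rest ⊤}
  B7:  IN=(all ⊤)  OUT=(all ⊤)
  B8:  IN=(all ⊤)  OUT=(all ⊤)
  B9:  IN=(all ⊤)  OUT=(all ⊤)

Merge at B1: IN[B1] = OUT[B0] = {a: ⊤, b: ⊤, c: ⊤, d: ⊤, e: ⊤, f: ⊤}
Applying B1's transfer function to that IN value gives OUT[B1] (row B1 above).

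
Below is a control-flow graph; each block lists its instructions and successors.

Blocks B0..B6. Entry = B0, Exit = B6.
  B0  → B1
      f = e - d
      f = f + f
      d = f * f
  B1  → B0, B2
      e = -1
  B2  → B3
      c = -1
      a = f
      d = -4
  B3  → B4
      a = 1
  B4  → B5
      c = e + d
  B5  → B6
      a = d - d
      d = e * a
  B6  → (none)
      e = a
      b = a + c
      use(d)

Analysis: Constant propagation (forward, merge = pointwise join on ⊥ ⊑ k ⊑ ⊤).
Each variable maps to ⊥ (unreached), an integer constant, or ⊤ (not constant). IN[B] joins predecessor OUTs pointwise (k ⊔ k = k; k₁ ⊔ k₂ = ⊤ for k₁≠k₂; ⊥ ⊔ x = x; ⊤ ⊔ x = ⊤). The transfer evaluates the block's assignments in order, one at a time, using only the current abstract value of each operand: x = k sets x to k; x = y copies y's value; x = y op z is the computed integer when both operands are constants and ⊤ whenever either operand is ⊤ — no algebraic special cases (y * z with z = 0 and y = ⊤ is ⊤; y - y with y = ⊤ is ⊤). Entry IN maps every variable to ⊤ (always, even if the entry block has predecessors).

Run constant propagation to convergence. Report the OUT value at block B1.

Answer: {a: ⊤, b: ⊤, c: ⊤, d: ⊤, e: -1, f: ⊤}

Derivation:
Converged values:
  B0:  IN=(all ⊤)  OUT=(all ⊤)
  B1:  IN=(all ⊤)  OUT={e:-1; rest ⊤}
  B2:  IN={e:-1; rest ⊤}  OUT={c:-1, d:-4, e:-1; rest ⊤}
  B3:  IN={c:-1, d:-4, e:-1; rest ⊤}  OUT={a:1, c:-1, d:-4, e:-1; rest ⊤}
  B4:  IN={a:1, c:-1, d:-4, e:-1; rest ⊤}  OUT={a:1, c:-5, d:-4, e:-1; rest ⊤}
  B5:  IN={a:1, c:-5, d:-4, e:-1; rest ⊤}  OUT={a:0, c:-5, d:0, e:-1; rest ⊤}
  B6:  IN={a:0, c:-5, d:0, e:-1; rest ⊤}  OUT={a:0, b:-5, c:-5, d:0, e:0; rest ⊤}

Merge at B1: IN[B1] = OUT[B0] = {a: ⊤, b: ⊤, c: ⊤, d: ⊤, e: ⊤, f: ⊤}
Applying B1's transfer function to that IN value gives OUT[B1] (row B1 above).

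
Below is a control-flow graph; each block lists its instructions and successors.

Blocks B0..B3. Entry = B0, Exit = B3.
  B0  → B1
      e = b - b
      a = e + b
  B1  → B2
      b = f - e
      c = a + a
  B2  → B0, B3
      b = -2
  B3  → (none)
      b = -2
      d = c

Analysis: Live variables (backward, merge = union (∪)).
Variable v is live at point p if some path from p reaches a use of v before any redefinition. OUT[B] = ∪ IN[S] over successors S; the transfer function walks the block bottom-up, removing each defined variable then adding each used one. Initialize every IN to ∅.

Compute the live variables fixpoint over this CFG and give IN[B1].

Converged values:
  B0:   IN={b, f}   OUT={a, e, f}
  B1:   IN={a, e, f}   OUT={c, f}
  B2:   IN={c, f}   OUT={b, c, f}
  B3:   IN={c}   OUT={}

Merge at B1: OUT[B1] = IN[B2] = {c, f}
Applying B1's transfer function to that OUT value gives IN[B1] (row B1 above).

Answer: {a, e, f}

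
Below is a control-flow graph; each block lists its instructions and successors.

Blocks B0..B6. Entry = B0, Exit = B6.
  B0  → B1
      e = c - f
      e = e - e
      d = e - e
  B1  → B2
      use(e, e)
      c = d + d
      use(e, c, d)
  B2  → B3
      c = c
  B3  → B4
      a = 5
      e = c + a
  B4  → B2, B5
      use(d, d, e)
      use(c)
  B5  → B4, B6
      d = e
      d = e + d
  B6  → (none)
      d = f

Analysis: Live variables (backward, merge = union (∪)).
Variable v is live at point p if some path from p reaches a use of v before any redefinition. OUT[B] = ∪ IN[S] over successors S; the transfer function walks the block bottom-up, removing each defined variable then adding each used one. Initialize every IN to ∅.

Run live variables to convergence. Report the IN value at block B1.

Answer: {d, e, f}

Working:
Converged values:
  B0:  IN={c, f}  OUT={d, e, f}
  B1:  IN={d, e, f}  OUT={c, d, f}
  B2:  IN={c, d, f}  OUT={c, d, f}
  B3:  IN={c, d, f}  OUT={c, d, e, f}
  B4:  IN={c, d, e, f}  OUT={c, d, e, f}
  B5:  IN={c, e, f}  OUT={c, d, e, f}
  B6:  IN={f}  OUT={}

Merge at B1: OUT[B1] = IN[B2] = {c, d, f}
Applying B1's transfer function to that OUT value gives IN[B1] (row B1 above).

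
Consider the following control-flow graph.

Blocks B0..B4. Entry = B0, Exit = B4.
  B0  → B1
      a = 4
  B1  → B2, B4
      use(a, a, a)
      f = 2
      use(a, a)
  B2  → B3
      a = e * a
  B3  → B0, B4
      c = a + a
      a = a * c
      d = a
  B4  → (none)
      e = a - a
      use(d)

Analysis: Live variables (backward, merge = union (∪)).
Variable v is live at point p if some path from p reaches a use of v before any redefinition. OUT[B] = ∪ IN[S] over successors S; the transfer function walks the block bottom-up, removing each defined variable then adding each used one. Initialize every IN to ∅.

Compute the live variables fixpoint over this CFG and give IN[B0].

Fixpoint table:
  B0:  IN={d, e}  OUT={a, d, e}
  B1:  IN={a, d, e}  OUT={a, d, e}
  B2:  IN={a, e}  OUT={a, e}
  B3:  IN={a, e}  OUT={a, d, e}
  B4:  IN={a, d}  OUT={}

Merge at B0: OUT[B0] = IN[B1] = {a, d, e}
Applying B0's transfer function to that OUT value gives IN[B0] (row B0 above).

Answer: {d, e}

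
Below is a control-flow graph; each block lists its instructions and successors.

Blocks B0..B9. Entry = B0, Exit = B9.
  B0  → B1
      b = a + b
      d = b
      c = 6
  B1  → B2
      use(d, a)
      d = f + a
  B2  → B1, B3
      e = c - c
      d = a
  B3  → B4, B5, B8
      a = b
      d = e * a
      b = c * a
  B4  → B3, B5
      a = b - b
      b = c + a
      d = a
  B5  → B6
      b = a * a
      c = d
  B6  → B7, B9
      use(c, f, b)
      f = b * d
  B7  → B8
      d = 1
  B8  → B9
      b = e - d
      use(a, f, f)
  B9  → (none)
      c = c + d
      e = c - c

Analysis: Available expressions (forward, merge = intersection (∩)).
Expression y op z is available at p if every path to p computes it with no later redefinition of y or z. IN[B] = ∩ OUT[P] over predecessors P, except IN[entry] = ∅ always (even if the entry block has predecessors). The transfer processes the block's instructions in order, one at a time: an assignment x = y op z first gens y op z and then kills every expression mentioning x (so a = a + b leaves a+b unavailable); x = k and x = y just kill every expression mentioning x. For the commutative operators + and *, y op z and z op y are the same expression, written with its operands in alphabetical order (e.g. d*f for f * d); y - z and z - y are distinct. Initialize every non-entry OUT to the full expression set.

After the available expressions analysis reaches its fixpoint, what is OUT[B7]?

Answer: {a*a}

Working:
Fixpoint table:
  B0:   IN={}   OUT={}
  B1:   IN={}   OUT={a+f}
  B2:   IN={a+f}   OUT={a+f, c-c}
  B3:   IN={c-c}   OUT={a*c, a*e, c-c}
  B4:   IN={a*c, a*e, c-c}   OUT={a+c, c-c}
  B5:   IN={c-c}   OUT={a*a}
  B6:   IN={a*a}   OUT={a*a, b*d}
  B7:   IN={a*a, b*d}   OUT={a*a}
  B8:   IN={}   OUT={e-d}
  B9:   IN={}   OUT={c-c}

Merge at B7: IN[B7] = OUT[B6] = {a*a, b*d}
Applying B7's transfer function to that IN value gives OUT[B7] (row B7 above).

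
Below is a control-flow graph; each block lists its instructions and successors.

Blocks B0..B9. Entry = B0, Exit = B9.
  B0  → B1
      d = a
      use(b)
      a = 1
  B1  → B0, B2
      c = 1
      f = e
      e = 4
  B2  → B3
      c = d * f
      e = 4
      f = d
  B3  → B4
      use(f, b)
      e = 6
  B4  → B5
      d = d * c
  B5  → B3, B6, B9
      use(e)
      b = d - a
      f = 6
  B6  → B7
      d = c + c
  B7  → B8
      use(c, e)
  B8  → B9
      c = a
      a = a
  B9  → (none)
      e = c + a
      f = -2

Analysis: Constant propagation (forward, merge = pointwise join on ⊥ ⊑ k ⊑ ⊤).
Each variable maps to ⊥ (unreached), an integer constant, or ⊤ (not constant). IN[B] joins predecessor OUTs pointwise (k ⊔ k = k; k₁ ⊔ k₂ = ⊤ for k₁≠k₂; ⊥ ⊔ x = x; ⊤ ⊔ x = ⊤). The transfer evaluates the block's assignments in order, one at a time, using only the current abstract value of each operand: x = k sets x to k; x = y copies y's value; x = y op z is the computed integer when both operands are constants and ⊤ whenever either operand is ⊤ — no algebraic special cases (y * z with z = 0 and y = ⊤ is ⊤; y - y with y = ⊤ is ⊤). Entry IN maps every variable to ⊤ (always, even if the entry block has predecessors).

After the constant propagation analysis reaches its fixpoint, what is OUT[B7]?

Answer: {a: 1, b: ⊤, c: ⊤, d: ⊤, e: 6, f: 6}

Derivation:
Converged values:
  B0:   IN=(all ⊤)   OUT={a:1; rest ⊤}
  B1:   IN={a:1; rest ⊤}   OUT={a:1, c:1, e:4; rest ⊤}
  B2:   IN={a:1, c:1, e:4; rest ⊤}   OUT={a:1, e:4; rest ⊤}
  B3:   IN={a:1; rest ⊤}   OUT={a:1, e:6; rest ⊤}
  B4:   IN={a:1, e:6; rest ⊤}   OUT={a:1, e:6; rest ⊤}
  B5:   IN={a:1, e:6; rest ⊤}   OUT={a:1, e:6, f:6; rest ⊤}
  B6:   IN={a:1, e:6, f:6; rest ⊤}   OUT={a:1, e:6, f:6; rest ⊤}
  B7:   IN={a:1, e:6, f:6; rest ⊤}   OUT={a:1, e:6, f:6; rest ⊤}
  B8:   IN={a:1, e:6, f:6; rest ⊤}   OUT={a:1, c:1, e:6, f:6; rest ⊤}
  B9:   IN={a:1, e:6, f:6; rest ⊤}   OUT={a:1, f:-2; rest ⊤}

Merge at B7: IN[B7] = OUT[B6] = {a: 1, b: ⊤, c: ⊤, d: ⊤, e: 6, f: 6}
Applying B7's transfer function to that IN value gives OUT[B7] (row B7 above).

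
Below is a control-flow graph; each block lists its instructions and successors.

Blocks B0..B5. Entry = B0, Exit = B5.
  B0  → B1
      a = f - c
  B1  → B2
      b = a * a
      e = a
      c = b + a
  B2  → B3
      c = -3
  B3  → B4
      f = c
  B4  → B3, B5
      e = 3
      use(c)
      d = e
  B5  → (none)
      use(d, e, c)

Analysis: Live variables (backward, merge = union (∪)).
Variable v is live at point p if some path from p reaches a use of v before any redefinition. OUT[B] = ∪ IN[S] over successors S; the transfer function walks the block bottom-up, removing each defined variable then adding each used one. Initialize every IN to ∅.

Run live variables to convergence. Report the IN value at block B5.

Converged values:
  B0:   IN={c, f}   OUT={a}
  B1:   IN={a}   OUT={}
  B2:   IN={}   OUT={c}
  B3:   IN={c}   OUT={c}
  B4:   IN={c}   OUT={c, d, e}
  B5:   IN={c, d, e}   OUT={}

B5 is the boundary node: OUT[B5] = {}
Applying B5's transfer function to that OUT value gives IN[B5] (row B5 above).

Answer: {c, d, e}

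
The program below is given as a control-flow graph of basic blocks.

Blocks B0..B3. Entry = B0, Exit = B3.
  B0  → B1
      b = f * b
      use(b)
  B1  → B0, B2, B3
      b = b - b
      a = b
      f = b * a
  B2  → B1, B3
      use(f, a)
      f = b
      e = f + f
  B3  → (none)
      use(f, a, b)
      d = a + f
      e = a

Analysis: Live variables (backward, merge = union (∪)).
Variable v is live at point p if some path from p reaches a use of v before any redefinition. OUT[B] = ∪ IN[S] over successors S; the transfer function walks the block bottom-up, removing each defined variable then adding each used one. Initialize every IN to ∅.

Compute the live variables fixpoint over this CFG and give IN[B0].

Per-block solution:
  B0: | IN={b, f} | OUT={b}
  B1: | IN={b} | OUT={a, b, f}
  B2: | IN={a, b, f} | OUT={a, b, f}
  B3: | IN={a, b, f} | OUT={}

Merge at B0: OUT[B0] = IN[B1] = {b}
Applying B0's transfer function to that OUT value gives IN[B0] (row B0 above).

Answer: {b, f}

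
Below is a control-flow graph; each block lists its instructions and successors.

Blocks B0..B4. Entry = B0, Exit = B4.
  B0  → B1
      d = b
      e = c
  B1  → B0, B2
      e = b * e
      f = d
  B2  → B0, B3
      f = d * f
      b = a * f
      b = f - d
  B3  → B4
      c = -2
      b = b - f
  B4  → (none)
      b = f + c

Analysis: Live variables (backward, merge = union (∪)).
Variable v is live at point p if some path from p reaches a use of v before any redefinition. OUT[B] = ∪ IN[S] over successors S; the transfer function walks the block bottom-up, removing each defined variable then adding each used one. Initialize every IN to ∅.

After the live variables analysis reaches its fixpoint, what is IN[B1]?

Answer: {a, b, c, d, e}

Derivation:
Per-block solution:
  B0:  IN={a, b, c}  OUT={a, b, c, d, e}
  B1:  IN={a, b, c, d, e}  OUT={a, b, c, d, f}
  B2:  IN={a, c, d, f}  OUT={a, b, c, f}
  B3:  IN={b, f}  OUT={c, f}
  B4:  IN={c, f}  OUT={}

Merge at B1: OUT[B1] = IN[B0] ⊔ IN[B2] = {a, b, c, d, f}
Applying B1's transfer function to that OUT value gives IN[B1] (row B1 above).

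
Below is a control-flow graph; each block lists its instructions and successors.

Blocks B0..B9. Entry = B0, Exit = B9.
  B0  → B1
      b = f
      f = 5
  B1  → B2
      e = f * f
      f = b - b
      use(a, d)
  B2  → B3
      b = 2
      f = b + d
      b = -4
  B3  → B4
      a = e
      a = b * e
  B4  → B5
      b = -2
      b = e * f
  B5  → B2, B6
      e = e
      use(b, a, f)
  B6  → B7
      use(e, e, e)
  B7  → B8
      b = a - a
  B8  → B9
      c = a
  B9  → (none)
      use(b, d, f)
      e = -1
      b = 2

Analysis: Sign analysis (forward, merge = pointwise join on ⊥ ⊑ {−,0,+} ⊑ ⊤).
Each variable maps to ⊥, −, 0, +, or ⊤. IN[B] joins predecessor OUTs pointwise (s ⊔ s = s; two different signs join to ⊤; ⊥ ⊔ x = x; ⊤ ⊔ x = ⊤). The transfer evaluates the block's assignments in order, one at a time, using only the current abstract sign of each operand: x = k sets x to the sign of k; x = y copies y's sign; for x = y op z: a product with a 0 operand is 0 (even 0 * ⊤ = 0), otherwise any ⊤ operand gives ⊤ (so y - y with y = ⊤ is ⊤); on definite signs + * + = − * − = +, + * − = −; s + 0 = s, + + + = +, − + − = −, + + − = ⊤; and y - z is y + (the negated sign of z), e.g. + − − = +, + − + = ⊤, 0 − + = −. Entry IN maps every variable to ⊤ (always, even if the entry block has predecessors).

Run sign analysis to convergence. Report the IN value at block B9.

Fixpoint table:
  B0:   IN=(all ⊤)   OUT={f:+; rest ⊤}
  B1:   IN={f:+; rest ⊤}   OUT={e:+; rest ⊤}
  B2:   IN={e:+; rest ⊤}   OUT={b:-, e:+; rest ⊤}
  B3:   IN={b:-, e:+; rest ⊤}   OUT={a:-, b:-, e:+; rest ⊤}
  B4:   IN={a:-, b:-, e:+; rest ⊤}   OUT={a:-, e:+; rest ⊤}
  B5:   IN={a:-, e:+; rest ⊤}   OUT={a:-, e:+; rest ⊤}
  B6:   IN={a:-, e:+; rest ⊤}   OUT={a:-, e:+; rest ⊤}
  B7:   IN={a:-, e:+; rest ⊤}   OUT={a:-, e:+; rest ⊤}
  B8:   IN={a:-, e:+; rest ⊤}   OUT={a:-, c:-, e:+; rest ⊤}
  B9:   IN={a:-, c:-, e:+; rest ⊤}   OUT={a:-, b:+, c:-, e:-; rest ⊤}

Merge at B9: IN[B9] = OUT[B8] = {a: -, b: ⊤, c: -, d: ⊤, e: +, f: ⊤}

Answer: {a: -, b: ⊤, c: -, d: ⊤, e: +, f: ⊤}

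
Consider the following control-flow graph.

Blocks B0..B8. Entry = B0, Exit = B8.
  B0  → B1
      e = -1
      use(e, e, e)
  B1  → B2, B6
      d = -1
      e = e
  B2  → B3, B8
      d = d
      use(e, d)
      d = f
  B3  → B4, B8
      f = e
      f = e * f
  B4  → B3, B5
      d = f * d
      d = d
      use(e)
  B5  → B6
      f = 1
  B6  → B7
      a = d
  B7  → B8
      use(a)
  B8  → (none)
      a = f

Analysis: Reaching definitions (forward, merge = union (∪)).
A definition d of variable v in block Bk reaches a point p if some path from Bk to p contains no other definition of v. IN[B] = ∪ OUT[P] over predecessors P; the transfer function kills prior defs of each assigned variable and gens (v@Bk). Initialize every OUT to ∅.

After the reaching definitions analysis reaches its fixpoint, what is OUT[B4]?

Answer: {d@B4, e@B1, f@B3}

Trace:
Per-block solution:
  B0: | IN={} | OUT={e@B0}
  B1: | IN={e@B0} | OUT={d@B1, e@B1}
  B2: | IN={d@B1, e@B1} | OUT={d@B2, e@B1}
  B3: | IN={d@B2, d@B4, e@B1, f@B3} | OUT={d@B2, d@B4, e@B1, f@B3}
  B4: | IN={d@B2, d@B4, e@B1, f@B3} | OUT={d@B4, e@B1, f@B3}
  B5: | IN={d@B4, e@B1, f@B3} | OUT={d@B4, e@B1, f@B5}
  B6: | IN={d@B1, d@B4, e@B1, f@B5} | OUT={a@B6, d@B1, d@B4, e@B1, f@B5}
  B7: | IN={a@B6, d@B1, d@B4, e@B1, f@B5} | OUT={a@B6, d@B1, d@B4, e@B1, f@B5}
  B8: | IN={a@B6, d@B1, d@B2, d@B4, e@B1, f@B3, f@B5} | OUT={a@B8, d@B1, d@B2, d@B4, e@B1, f@B3, f@B5}

Merge at B4: IN[B4] = OUT[B3] = {d@B2, d@B4, e@B1, f@B3}
Applying B4's transfer function to that IN value gives OUT[B4] (row B4 above).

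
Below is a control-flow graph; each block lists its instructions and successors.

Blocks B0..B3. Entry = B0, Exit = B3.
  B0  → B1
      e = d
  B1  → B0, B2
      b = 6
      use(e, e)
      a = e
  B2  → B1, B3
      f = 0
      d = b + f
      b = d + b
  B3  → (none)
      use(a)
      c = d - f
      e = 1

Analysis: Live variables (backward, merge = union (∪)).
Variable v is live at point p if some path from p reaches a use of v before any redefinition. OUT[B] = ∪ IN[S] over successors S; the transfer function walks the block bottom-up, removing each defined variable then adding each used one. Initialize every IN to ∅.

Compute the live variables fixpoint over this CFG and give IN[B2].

Answer: {a, b, e}

Trace:
Converged values:
  B0: | IN={d} | OUT={d, e}
  B1: | IN={d, e} | OUT={a, b, d, e}
  B2: | IN={a, b, e} | OUT={a, d, e, f}
  B3: | IN={a, d, f} | OUT={}

Merge at B2: OUT[B2] = IN[B1] ⊔ IN[B3] = {a, d, e, f}
Applying B2's transfer function to that OUT value gives IN[B2] (row B2 above).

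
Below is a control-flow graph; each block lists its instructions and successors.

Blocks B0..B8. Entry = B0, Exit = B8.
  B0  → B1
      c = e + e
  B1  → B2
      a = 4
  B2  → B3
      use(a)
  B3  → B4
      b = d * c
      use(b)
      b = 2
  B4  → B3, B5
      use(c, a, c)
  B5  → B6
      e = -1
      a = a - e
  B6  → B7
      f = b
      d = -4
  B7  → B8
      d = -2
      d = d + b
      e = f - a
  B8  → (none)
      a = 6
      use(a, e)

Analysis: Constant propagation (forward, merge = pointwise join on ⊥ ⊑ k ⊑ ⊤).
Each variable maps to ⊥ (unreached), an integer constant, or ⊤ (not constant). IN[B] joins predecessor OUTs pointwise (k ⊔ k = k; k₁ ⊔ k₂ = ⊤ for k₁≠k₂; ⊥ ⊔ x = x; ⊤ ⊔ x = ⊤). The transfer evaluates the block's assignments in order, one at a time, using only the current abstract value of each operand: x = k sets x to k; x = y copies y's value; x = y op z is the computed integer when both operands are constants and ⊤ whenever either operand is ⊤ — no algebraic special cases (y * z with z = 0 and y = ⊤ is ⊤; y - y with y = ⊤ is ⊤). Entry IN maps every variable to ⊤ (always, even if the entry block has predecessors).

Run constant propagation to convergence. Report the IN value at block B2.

Answer: {a: 4, b: ⊤, c: ⊤, d: ⊤, e: ⊤, f: ⊤}

Working:
Per-block solution:
  B0:  IN=(all ⊤)  OUT=(all ⊤)
  B1:  IN=(all ⊤)  OUT={a:4; rest ⊤}
  B2:  IN={a:4; rest ⊤}  OUT={a:4; rest ⊤}
  B3:  IN={a:4; rest ⊤}  OUT={a:4, b:2; rest ⊤}
  B4:  IN={a:4, b:2; rest ⊤}  OUT={a:4, b:2; rest ⊤}
  B5:  IN={a:4, b:2; rest ⊤}  OUT={a:5, b:2, e:-1; rest ⊤}
  B6:  IN={a:5, b:2, e:-1; rest ⊤}  OUT={a:5, b:2, d:-4, e:-1, f:2; rest ⊤}
  B7:  IN={a:5, b:2, d:-4, e:-1, f:2; rest ⊤}  OUT={a:5, b:2, d:0, e:-3, f:2; rest ⊤}
  B8:  IN={a:5, b:2, d:0, e:-3, f:2; rest ⊤}  OUT={a:6, b:2, d:0, e:-3, f:2; rest ⊤}

Merge at B2: IN[B2] = OUT[B1] = {a: 4, b: ⊤, c: ⊤, d: ⊤, e: ⊤, f: ⊤}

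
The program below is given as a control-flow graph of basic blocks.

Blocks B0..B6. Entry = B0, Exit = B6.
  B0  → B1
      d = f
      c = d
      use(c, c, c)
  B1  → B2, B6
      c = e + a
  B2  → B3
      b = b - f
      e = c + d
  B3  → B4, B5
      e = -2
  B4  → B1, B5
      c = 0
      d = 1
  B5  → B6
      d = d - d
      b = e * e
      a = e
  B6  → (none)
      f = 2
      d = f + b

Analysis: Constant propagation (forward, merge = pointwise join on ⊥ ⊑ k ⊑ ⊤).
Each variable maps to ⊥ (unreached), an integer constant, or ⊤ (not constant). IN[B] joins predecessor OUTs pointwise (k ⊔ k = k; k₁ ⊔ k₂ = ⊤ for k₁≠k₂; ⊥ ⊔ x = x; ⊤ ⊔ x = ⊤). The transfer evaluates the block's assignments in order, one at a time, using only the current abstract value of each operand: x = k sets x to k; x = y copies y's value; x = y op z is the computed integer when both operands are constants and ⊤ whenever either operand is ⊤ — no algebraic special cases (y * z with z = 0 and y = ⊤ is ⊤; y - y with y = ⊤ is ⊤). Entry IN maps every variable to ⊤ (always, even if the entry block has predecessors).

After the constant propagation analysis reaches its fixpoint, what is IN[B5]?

Fixpoint table:
  B0: | IN=(all ⊤) | OUT=(all ⊤)
  B1: | IN=(all ⊤) | OUT=(all ⊤)
  B2: | IN=(all ⊤) | OUT=(all ⊤)
  B3: | IN=(all ⊤) | OUT={e:-2; rest ⊤}
  B4: | IN={e:-2; rest ⊤} | OUT={c:0, d:1, e:-2; rest ⊤}
  B5: | IN={e:-2; rest ⊤} | OUT={a:-2, b:4, e:-2; rest ⊤}
  B6: | IN=(all ⊤) | OUT={f:2; rest ⊤}

Merge at B5: IN[B5] = OUT[B3] ⊔ OUT[B4] = {a: ⊤, b: ⊤, c: ⊤, d: ⊤, e: -2, f: ⊤}

Answer: {a: ⊤, b: ⊤, c: ⊤, d: ⊤, e: -2, f: ⊤}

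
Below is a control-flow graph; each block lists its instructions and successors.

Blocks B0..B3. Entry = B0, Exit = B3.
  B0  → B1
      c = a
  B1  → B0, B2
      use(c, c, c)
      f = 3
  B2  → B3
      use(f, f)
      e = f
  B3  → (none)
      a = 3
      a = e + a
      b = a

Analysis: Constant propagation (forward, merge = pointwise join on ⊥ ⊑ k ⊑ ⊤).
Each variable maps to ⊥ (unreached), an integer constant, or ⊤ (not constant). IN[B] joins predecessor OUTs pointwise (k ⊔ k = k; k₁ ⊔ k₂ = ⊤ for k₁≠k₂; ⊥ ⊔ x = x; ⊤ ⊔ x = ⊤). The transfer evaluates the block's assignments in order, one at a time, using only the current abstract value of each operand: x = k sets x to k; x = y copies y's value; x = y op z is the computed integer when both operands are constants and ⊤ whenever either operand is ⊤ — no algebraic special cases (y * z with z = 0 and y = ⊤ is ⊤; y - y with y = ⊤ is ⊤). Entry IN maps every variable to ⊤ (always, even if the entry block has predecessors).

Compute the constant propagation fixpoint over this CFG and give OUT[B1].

Answer: {a: ⊤, b: ⊤, c: ⊤, d: ⊤, e: ⊤, f: 3}

Derivation:
Per-block solution:
  B0:   IN=(all ⊤)   OUT=(all ⊤)
  B1:   IN=(all ⊤)   OUT={f:3; rest ⊤}
  B2:   IN={f:3; rest ⊤}   OUT={e:3, f:3; rest ⊤}
  B3:   IN={e:3, f:3; rest ⊤}   OUT={a:6, b:6, e:3, f:3; rest ⊤}

Merge at B1: IN[B1] = OUT[B0] = {a: ⊤, b: ⊤, c: ⊤, d: ⊤, e: ⊤, f: ⊤}
Applying B1's transfer function to that IN value gives OUT[B1] (row B1 above).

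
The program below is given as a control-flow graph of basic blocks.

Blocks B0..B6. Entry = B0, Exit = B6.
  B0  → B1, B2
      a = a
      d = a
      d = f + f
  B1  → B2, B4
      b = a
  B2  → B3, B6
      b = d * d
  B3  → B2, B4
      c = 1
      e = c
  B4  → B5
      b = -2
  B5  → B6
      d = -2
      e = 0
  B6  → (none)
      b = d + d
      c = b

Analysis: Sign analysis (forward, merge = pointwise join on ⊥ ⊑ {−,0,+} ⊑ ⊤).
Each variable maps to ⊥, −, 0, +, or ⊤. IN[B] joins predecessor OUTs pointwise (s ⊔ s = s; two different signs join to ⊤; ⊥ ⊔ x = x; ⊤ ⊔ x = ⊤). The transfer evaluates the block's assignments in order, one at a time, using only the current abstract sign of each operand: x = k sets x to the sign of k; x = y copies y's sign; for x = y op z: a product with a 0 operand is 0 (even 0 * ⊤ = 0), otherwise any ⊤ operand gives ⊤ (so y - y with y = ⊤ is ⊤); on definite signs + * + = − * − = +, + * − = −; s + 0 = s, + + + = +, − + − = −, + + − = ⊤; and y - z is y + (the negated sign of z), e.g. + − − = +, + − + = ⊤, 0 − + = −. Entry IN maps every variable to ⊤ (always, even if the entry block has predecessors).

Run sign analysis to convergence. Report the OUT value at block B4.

Fixpoint table:
  B0:  IN=(all ⊤)  OUT=(all ⊤)
  B1:  IN=(all ⊤)  OUT=(all ⊤)
  B2:  IN=(all ⊤)  OUT=(all ⊤)
  B3:  IN=(all ⊤)  OUT={c:+, e:+; rest ⊤}
  B4:  IN=(all ⊤)  OUT={b:-; rest ⊤}
  B5:  IN={b:-; rest ⊤}  OUT={b:-, d:-, e:0; rest ⊤}
  B6:  IN=(all ⊤)  OUT=(all ⊤)

Merge at B4: IN[B4] = OUT[B1] ⊔ OUT[B3] = {a: ⊤, b: ⊤, c: ⊤, d: ⊤, e: ⊤, f: ⊤}
Applying B4's transfer function to that IN value gives OUT[B4] (row B4 above).

Answer: {a: ⊤, b: -, c: ⊤, d: ⊤, e: ⊤, f: ⊤}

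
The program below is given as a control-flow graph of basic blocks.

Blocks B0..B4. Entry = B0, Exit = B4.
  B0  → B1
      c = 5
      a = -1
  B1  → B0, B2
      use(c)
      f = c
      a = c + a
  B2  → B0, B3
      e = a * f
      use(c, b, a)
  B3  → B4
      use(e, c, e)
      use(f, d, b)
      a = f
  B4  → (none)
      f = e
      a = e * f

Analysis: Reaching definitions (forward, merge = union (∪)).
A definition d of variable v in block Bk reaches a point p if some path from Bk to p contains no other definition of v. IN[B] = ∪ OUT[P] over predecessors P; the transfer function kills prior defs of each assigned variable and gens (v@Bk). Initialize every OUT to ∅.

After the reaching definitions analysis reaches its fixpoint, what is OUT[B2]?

Per-block solution:
  B0:  IN={a@B1, c@B0, e@B2, f@B1}  OUT={a@B0, c@B0, e@B2, f@B1}
  B1:  IN={a@B0, c@B0, e@B2, f@B1}  OUT={a@B1, c@B0, e@B2, f@B1}
  B2:  IN={a@B1, c@B0, e@B2, f@B1}  OUT={a@B1, c@B0, e@B2, f@B1}
  B3:  IN={a@B1, c@B0, e@B2, f@B1}  OUT={a@B3, c@B0, e@B2, f@B1}
  B4:  IN={a@B3, c@B0, e@B2, f@B1}  OUT={a@B4, c@B0, e@B2, f@B4}

Merge at B2: IN[B2] = OUT[B1] = {a@B1, c@B0, e@B2, f@B1}
Applying B2's transfer function to that IN value gives OUT[B2] (row B2 above).

Answer: {a@B1, c@B0, e@B2, f@B1}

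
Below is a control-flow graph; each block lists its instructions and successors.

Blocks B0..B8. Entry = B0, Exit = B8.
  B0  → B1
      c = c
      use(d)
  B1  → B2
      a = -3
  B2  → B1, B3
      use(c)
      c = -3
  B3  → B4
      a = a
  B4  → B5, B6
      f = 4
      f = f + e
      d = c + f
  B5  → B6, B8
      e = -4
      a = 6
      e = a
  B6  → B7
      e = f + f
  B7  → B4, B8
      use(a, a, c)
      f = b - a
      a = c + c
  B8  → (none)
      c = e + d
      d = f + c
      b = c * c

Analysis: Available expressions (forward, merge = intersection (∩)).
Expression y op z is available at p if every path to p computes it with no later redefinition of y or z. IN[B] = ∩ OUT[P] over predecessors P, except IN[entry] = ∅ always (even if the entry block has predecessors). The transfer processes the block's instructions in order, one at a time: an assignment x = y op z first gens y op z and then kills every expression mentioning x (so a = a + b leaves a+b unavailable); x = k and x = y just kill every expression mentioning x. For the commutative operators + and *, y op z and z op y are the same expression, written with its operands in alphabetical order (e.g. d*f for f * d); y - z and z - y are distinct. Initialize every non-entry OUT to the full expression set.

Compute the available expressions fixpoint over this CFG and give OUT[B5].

Converged values:
  B0:   IN={}   OUT={}
  B1:   IN={}   OUT={}
  B2:   IN={}   OUT={}
  B3:   IN={}   OUT={}
  B4:   IN={}   OUT={c+f}
  B5:   IN={c+f}   OUT={c+f}
  B6:   IN={c+f}   OUT={c+f, f+f}
  B7:   IN={c+f, f+f}   OUT={c+c}
  B8:   IN={}   OUT={c*c, c+f}

Merge at B5: IN[B5] = OUT[B4] = {c+f}
Applying B5's transfer function to that IN value gives OUT[B5] (row B5 above).

Answer: {c+f}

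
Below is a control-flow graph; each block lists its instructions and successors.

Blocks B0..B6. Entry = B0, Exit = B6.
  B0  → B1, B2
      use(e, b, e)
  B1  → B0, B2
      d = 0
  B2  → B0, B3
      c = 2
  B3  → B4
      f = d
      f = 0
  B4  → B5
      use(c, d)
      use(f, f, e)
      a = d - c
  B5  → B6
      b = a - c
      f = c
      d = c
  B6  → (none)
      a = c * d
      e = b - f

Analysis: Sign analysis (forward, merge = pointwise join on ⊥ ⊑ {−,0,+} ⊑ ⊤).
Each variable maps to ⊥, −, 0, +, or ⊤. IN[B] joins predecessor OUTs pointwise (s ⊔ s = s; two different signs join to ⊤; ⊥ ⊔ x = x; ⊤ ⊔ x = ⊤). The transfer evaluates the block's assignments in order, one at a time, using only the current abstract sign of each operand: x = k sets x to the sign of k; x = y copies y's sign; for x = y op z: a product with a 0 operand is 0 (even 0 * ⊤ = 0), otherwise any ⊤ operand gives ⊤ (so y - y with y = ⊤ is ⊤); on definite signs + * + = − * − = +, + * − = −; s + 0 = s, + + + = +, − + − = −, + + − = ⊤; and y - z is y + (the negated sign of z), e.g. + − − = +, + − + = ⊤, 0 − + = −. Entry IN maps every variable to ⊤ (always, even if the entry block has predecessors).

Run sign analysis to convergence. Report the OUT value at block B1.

Answer: {a: ⊤, b: ⊤, c: ⊤, d: 0, e: ⊤, f: ⊤}

Derivation:
Converged values:
  B0:   IN=(all ⊤)   OUT=(all ⊤)
  B1:   IN=(all ⊤)   OUT={d:0; rest ⊤}
  B2:   IN=(all ⊤)   OUT={c:+; rest ⊤}
  B3:   IN={c:+; rest ⊤}   OUT={c:+, f:0; rest ⊤}
  B4:   IN={c:+, f:0; rest ⊤}   OUT={c:+, f:0; rest ⊤}
  B5:   IN={c:+, f:0; rest ⊤}   OUT={c:+, d:+, f:+; rest ⊤}
  B6:   IN={c:+, d:+, f:+; rest ⊤}   OUT={a:+, c:+, d:+, f:+; rest ⊤}

Merge at B1: IN[B1] = OUT[B0] = {a: ⊤, b: ⊤, c: ⊤, d: ⊤, e: ⊤, f: ⊤}
Applying B1's transfer function to that IN value gives OUT[B1] (row B1 above).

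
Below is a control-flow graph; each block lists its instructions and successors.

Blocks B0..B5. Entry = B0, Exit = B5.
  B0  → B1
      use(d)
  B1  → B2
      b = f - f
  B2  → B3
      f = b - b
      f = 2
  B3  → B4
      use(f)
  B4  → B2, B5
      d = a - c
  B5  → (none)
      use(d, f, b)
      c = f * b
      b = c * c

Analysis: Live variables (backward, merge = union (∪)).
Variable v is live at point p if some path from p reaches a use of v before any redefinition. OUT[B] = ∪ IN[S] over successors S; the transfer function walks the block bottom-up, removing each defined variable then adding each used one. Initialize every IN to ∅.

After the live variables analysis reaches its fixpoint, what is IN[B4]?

Fixpoint table:
  B0:   IN={a, c, d, f}   OUT={a, c, f}
  B1:   IN={a, c, f}   OUT={a, b, c}
  B2:   IN={a, b, c}   OUT={a, b, c, f}
  B3:   IN={a, b, c, f}   OUT={a, b, c, f}
  B4:   IN={a, b, c, f}   OUT={a, b, c, d, f}
  B5:   IN={b, d, f}   OUT={}

Merge at B4: OUT[B4] = IN[B2] ⊔ IN[B5] = {a, b, c, d, f}
Applying B4's transfer function to that OUT value gives IN[B4] (row B4 above).

Answer: {a, b, c, f}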